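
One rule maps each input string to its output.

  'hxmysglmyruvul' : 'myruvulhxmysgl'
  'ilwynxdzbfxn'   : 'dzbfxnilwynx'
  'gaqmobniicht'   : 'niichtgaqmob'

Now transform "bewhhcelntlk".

What's happening: swap the front and back halves of the string.
Applying that to "bewhhcelntlk" gives "elntlkbewhhc".

elntlkbewhhc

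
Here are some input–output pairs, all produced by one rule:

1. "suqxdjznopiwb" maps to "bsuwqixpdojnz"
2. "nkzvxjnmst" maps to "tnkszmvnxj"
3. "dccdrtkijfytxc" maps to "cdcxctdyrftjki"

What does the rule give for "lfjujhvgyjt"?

In each case the input is transformed by: swap the first and last characters, then take characters alternately from the front and the back (1st, last, 2nd, 2nd-last, ...).
On "lfjujhvgyjt" that produces "tlfjjyugjvh".

tlfjjyugjvh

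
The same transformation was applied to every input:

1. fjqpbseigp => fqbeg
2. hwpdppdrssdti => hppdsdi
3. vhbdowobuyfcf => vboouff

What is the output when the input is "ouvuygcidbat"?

ovycda

The rule is to keep every other character starting from the first (positions 1st, 3rd, 5th, ...).
Applying that to "ouvuygcidbat" gives "ovycda".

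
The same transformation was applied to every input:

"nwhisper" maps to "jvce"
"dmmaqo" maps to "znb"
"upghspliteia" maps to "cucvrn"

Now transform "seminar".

rvn

The pattern: keep every other character starting from the second (positions 2nd, 4th, 6th, ...), then shift every letter 13 places forward in the alphabet (wrapping around) — i.e. ROT13.
For "seminar", step one produces "eia"; step two turns that into "rvn".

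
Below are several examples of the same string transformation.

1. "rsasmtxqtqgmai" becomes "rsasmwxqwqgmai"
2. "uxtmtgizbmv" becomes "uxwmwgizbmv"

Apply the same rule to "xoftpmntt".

xofwpmnww

In each case the input is transformed by: replace every "t" with "w".
So "xoftpmntt" becomes "xofwpmnww".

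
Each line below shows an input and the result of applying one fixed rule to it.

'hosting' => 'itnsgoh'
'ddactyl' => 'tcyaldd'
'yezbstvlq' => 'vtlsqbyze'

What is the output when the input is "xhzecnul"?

The transformation: move the last 3 characters to the front (rotate right by 3), then take characters alternately from the front and the back (1st, last, 2nd, 2nd-last, ...).
On "xhzecnul": the first step gives "nulxhzec", and the second then gives "ncuelzxh".

ncuelzxh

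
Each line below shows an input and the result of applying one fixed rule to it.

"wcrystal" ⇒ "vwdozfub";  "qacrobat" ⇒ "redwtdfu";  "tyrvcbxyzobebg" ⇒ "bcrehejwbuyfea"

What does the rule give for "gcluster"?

In each case the input is transformed by: shift every letter 3 places forward in the alphabet (wrapping around), then swap the front and back halves of the string.
Working it through for "gcluster": intermediate "jfoxvwhu", final "vwhujfox".
(Check on "tyrvcbxyzobebg": → "wbuyfeabcrehej" → "bcrehejwbuyfea" ✓)

vwhujfox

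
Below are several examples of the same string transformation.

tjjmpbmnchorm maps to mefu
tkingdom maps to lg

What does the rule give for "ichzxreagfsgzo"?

kujj

The rule is to shift every letter 3 places forward in the alphabet (wrapping around), then keep one character in every 3, starting at position 3 (positions 3rd, 6th, 9th, ...).
Starting from "ichzxreagfsgzo": after the first operation, "lfkcauhdjivjcr"; after the second, "kujj".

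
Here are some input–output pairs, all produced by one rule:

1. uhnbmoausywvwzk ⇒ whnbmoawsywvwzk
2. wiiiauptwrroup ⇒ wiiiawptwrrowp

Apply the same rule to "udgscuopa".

wdgscwopa

Looking at the pairs, the operation is to replace every "u" with "w".
On "udgscuopa" that produces "wdgscwopa".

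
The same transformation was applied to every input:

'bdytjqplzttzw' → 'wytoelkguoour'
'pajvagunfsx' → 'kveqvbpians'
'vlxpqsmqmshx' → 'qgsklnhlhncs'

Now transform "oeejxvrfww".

Each output is the input with this applied: shift every letter 5 places backward in the alphabet (wrapping around).
On "oeejxvrfww" that produces "jzzesqmarr".

jzzesqmarr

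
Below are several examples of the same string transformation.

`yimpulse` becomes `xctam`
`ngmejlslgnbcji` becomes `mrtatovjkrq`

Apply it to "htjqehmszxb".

Looking at the pairs, the operation is to shift every letter 8 places forward in the alphabet (wrapping around), then delete the first 3 characters.
Starting from "htjqehmszxb": after the first operation, "pbrympuahfj"; after the second, "ympuahfj".

ympuahfj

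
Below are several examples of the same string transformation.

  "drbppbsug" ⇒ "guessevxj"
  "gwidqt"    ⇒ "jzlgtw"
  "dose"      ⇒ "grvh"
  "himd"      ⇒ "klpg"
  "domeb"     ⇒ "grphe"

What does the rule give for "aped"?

dshg

Each output is the input with this applied: shift every letter 3 places forward in the alphabet (wrapping around).
"aped" → "dshg".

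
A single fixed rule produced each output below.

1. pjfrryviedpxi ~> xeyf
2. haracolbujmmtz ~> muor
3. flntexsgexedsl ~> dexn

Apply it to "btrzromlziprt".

rzor

The rule is to keep one character in every 3, starting at position 3 (positions 3rd, 6th, 9th, ...), then reverse the string.
Working it through for "btrzromlziprt": intermediate "rozr", final "rzor".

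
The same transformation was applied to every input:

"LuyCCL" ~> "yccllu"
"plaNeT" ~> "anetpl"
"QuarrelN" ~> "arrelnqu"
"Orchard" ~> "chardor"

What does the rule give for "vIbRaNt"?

brantvi

The transformation: move the first 2 characters to the end (rotate left by 2), then convert every letter to lowercase.
For "vIbRaNt", step one produces "bRaNtvI"; step two turns that into "brantvi".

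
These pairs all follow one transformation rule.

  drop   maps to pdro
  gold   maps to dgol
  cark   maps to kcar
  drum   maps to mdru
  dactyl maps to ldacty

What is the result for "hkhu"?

The rule is to move the last character to the front.
Doing the same to "hkhu": "uhkh".

uhkh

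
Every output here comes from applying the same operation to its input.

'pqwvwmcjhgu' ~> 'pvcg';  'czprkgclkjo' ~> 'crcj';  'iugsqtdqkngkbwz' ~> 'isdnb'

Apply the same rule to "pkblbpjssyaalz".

In each case the input is transformed by: keep one character in every 3, starting at position 1 (positions 1st, 4th, 7th, ...).
"pkblbpjssyaalz" → "pljyl".

pljyl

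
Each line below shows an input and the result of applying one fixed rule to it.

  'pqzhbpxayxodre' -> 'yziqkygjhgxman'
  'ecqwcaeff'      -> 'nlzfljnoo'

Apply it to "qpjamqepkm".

Rule — shift every letter 9 places forward in the alphabet (wrapping around).
"qpjamqepkm" → "zysjvznytv".

zysjvznytv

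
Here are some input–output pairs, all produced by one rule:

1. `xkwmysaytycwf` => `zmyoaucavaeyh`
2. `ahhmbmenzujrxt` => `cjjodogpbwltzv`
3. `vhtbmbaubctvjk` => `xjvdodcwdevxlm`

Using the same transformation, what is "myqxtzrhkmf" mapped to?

The pattern: shift every letter 2 places forward in the alphabet (wrapping around).
Applying that to "myqxtzrhkmf" gives "oaszvbtjmoh".

oaszvbtjmoh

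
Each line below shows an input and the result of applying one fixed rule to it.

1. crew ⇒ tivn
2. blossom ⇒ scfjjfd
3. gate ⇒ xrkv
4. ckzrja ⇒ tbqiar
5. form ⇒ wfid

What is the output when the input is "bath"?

Each output is the input with this applied: shift every letter 9 places backward in the alphabet (wrapping around).
So "bath" becomes "srky".

srky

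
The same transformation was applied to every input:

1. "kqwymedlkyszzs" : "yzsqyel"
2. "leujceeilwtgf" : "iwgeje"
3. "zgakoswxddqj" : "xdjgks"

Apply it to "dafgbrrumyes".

uysagr

The pattern: keep every other character starting from the second (positions 2nd, 4th, 6th, ...), then move the last 3 characters to the front (rotate right by 3).
"dafgbrrumyes" → "agruys" → "uysagr".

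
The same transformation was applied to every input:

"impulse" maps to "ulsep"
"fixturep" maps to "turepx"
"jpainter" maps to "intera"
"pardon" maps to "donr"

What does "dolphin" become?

Looking at the pairs, the operation is to delete the first 2 characters, then move the first character to the end.
"dolphin" → "lphin" → "phinl".

phinl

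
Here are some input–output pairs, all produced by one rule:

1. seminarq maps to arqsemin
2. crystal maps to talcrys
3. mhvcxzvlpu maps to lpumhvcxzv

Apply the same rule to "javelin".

linjave

The transformation: move the last 3 characters to the front (rotate right by 3).
For "javelin" the result is "linjave".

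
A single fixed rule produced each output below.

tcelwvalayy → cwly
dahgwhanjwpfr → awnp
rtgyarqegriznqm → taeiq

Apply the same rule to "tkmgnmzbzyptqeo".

The pattern: keep one character in every 3, starting at position 2 (positions 2nd, 5th, 8th, ...).
"tkmgnmzbzyptqeo" → "knbpe".

knbpe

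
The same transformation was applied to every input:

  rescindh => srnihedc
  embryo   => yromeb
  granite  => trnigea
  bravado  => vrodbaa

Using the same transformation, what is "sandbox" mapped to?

The transformation: sort the characters into reverse alphabetical order.
So "sandbox" becomes "xsondba".

xsondba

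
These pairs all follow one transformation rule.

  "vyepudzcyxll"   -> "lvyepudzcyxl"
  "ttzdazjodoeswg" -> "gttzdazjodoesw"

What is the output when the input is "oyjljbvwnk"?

Each output is the input with this applied: move the last character to the front.
Doing the same to "oyjljbvwnk": "koyjljbvwn".

koyjljbvwn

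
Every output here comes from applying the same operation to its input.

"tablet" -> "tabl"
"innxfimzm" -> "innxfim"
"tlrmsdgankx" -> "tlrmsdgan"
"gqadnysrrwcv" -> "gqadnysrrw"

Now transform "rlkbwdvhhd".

The rule is to delete the last 2 characters.
Doing the same to "rlkbwdvhhd": "rlkbwdvh".

rlkbwdvh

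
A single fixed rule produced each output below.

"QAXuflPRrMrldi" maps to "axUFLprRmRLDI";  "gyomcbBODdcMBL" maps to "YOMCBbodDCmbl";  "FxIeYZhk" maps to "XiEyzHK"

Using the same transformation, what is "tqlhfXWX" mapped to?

QLHFxwx

The pattern: flip the case of every letter, then delete the first character.
"tqlhfXWX" → "TQLHFxwx" → "QLHFxwx".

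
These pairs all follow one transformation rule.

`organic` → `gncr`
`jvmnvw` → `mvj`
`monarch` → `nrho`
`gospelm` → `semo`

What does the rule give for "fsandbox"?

adof

Looking at the pairs, the operation is to move the first 2 characters to the end (rotate left by 2), then keep every other character starting from the first (positions 1st, 3rd, 5th, ...).
"fsandbox" → "andboxfs" → "adof".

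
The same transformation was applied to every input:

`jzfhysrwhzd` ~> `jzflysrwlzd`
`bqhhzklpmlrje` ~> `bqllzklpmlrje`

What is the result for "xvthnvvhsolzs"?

xvtlnvvlsolzs

The rule is to replace every "h" with "l".
Doing the same to "xvthnvvhsolzs": "xvtlnvvlsolzs".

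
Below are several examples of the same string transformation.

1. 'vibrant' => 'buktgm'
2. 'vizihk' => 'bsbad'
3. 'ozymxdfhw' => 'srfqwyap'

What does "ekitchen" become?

dbmvaxg

Each output is the input with this applied: delete the first character, then shift every letter 7 places backward in the alphabet (wrapping around).
Doing the same to "ekitchen": "dbmvaxg".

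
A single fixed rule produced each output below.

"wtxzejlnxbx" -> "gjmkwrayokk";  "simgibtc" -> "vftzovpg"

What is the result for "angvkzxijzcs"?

What's happening: swap each adjacent pair of characters (1↔2, 3↔4, ...), then shift every letter 13 places forward in the alphabet (wrapping around) — i.e. ROT13.
Starting from "angvkzxijzcs": after the first operation, "navgzkixzjsc"; after the second, "anitmxvkmwfp".

anitmxvkmwfp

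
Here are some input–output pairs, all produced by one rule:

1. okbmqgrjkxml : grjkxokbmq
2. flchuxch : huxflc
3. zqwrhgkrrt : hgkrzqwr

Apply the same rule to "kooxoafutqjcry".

What's happening: delete the last 2 characters, then swap the front and back halves of the string.
"kooxoafutqjcry" → "futqjckooxoa".

futqjckooxoa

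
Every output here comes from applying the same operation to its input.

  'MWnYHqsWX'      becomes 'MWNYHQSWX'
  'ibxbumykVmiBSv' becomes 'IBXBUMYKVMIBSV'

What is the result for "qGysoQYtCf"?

The transformation: convert every letter to uppercase.
"qGysoQYtCf" → "QGYSOQYTCF".

QGYSOQYTCF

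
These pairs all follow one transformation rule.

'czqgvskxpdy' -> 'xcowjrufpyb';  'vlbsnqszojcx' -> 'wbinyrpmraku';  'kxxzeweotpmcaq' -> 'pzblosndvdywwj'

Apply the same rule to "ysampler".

qdkolzrx

Looking at the pairs, the operation is to shift every letter 1 place backward in the alphabet (wrapping around), then reverse the string.
Starting from "ysampler": after the first operation, "xrzlokdq"; after the second, "qdkolzrx".
(Check on "vlbsnqszojcx": → "ukarmprynibw" → "wbinyrpmraku" ✓)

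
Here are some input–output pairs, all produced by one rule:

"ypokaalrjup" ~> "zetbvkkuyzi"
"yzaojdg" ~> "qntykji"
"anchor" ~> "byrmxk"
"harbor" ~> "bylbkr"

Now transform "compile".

The transformation: shift every letter 10 places forward in the alphabet (wrapping around), then reverse the string.
Working it through for "compile": intermediate "mywzsvo", final "ovszwym".

ovszwym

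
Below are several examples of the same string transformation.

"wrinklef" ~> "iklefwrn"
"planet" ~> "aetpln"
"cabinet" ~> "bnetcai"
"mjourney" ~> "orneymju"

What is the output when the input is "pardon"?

Each output is the input with this applied: move the first 3 characters to the end (rotate left by 3), then swap the first and last characters.
Starting from "pardon": after the first operation, "donpar"; after the second, "ronpad".

ronpad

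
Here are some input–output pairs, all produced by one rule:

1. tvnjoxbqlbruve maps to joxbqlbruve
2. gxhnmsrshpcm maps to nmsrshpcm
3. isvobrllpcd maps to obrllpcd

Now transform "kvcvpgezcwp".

The rule is to delete the first 3 characters.
Doing the same to "kvcvpgezcwp": "vpgezcwp".

vpgezcwp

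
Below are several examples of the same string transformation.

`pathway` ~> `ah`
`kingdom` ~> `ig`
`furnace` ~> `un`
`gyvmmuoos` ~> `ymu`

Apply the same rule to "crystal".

rs

Looking at the pairs, the operation is to delete the last 2 characters, then keep every other character starting from the second (positions 2nd, 4th, 6th, ...).
Working it through for "crystal": intermediate "cryst", final "rs".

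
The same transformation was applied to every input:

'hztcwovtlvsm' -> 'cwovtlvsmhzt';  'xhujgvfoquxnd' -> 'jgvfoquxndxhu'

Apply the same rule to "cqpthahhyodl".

The rule is to move the first 3 characters to the end (rotate left by 3).
On "cqpthahhyodl" that produces "thahhyodlcqp".

thahhyodlcqp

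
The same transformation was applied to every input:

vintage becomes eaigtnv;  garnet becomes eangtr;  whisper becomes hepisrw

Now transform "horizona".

What's happening: sort the characters into alphabetical order, then swap each adjacent pair of characters (1↔2, 3↔4, ...).
Applying both steps to "horizona": "ahinoorz", then "hanioozr".
(Check on "garnet": → "aegnrt" → "eangtr" ✓)

hanioozr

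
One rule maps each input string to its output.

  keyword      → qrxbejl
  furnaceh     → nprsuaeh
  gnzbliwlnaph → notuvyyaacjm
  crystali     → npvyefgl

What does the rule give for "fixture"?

In each case the input is transformed by: sort the characters into alphabetical order, then shift every letter 13 places forward in the alphabet (wrapping around) — i.e. ROT13.
Starting from "fixture": after the first operation, "efirtux"; after the second, "rsveghk".

rsveghk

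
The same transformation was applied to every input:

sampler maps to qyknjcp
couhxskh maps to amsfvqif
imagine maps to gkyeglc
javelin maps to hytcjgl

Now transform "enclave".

Rule — shift every letter 2 places backward in the alphabet (wrapping around).
For "enclave" the result is "clajytc".

clajytc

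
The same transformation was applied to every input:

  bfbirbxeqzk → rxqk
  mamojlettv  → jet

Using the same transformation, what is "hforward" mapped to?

wr

The transformation: delete the first 3 characters, then keep every other character starting from the second (positions 2nd, 4th, 6th, ...).
Starting from "hforward": after the first operation, "rward"; after the second, "wr".
(Check on "bfbirbxeqzk": → "irbxeqzk" → "rxqk" ✓)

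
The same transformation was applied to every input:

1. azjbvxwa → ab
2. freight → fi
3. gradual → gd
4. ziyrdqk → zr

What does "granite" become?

gn

Looking at the pairs, the operation is to move the last 2 characters to the front (rotate right by 2), then keep one character in every 3, starting at position 3 (positions 3rd, 6th, 9th, ...).
On "granite": the first step gives "tegrani", and the second then gives "gn".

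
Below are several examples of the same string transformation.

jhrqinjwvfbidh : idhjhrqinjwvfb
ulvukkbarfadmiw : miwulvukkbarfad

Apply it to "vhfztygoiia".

iiavhfztygo

The pattern: move the last 3 characters to the front (rotate right by 3).
"vhfztygoiia" → "iiavhfztygo".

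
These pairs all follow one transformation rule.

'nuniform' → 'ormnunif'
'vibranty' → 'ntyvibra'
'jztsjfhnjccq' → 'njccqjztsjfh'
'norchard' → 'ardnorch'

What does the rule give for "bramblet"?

letbramb

In each case the input is transformed by: swap the front and back halves of the string, then move the first character to the end.
For "bramblet", step one produces "bletbram"; step two turns that into "letbramb".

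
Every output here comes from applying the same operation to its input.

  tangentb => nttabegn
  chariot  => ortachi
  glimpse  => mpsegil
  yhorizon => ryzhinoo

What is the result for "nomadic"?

The pattern: sort the characters into alphabetical order, then move the last 3 characters to the front (rotate right by 3).
For "nomadic" the result is "mnoacdi".

mnoacdi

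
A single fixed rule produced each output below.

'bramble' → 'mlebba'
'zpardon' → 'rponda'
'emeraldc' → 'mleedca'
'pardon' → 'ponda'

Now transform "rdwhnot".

tronhd

The rule is to sort the characters into reverse alphabetical order, then delete the first character.
Starting from "rdwhnot": after the first operation, "wtronhd"; after the second, "tronhd".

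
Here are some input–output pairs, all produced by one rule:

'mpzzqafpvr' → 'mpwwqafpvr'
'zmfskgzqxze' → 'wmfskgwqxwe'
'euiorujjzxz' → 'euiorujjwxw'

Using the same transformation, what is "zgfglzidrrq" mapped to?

wgfglwidrrq

Each output is the input with this applied: replace every "z" with "w".
So "zgfglzidrrq" becomes "wgfglwidrrq".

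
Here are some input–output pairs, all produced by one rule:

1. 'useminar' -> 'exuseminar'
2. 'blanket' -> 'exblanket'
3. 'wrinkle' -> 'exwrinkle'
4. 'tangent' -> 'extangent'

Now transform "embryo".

exembryo

The rule is to prepend "ex".
"embryo" → "exembryo".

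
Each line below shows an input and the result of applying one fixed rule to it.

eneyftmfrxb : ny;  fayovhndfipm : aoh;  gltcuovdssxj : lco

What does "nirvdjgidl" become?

iv

What's happening: keep every other character starting from the second (positions 2nd, 4th, 6th, ...), then delete the last 3 characters.
"nirvdjgidl" → "iv".
(Check on "gltcuovdssxj": → "lcodsj" → "lco" ✓)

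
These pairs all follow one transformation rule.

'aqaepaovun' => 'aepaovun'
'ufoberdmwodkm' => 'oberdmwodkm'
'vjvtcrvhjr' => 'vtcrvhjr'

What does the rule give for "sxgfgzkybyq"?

Each output is the input with this applied: delete the first 2 characters.
For "sxgfgzkybyq" the result is "gfgzkybyq".

gfgzkybyq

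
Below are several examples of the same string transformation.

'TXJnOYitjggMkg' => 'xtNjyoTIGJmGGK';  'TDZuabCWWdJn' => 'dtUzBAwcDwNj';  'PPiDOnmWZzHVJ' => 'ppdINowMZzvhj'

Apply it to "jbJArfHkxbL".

BJajFRKhBXl

The rule is to swap each adjacent pair of characters (1↔2, 3↔4, ...), then flip the case of every letter.
Applying both steps to "jbJArfHkxbL": "bjAJfrkHbxL", then "BJajFRKhBXl".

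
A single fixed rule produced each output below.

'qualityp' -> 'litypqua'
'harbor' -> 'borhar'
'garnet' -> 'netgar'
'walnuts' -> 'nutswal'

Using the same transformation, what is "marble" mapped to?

blemar

What's happening: move the first 3 characters to the end (rotate left by 3).
"marble" → "blemar".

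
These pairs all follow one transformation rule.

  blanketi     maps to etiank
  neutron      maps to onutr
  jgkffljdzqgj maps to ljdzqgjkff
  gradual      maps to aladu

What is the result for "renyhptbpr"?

ptbprnyh

Looking at the pairs, the operation is to delete the first 2 characters, then move the first 3 characters to the end (rotate left by 3).
"renyhptbpr" → "nyhptbpr" → "ptbprnyh".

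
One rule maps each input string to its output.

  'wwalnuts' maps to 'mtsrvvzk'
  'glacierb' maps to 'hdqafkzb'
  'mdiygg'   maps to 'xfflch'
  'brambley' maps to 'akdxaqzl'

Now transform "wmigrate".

qzsdvlhf

Each output is the input with this applied: swap the front and back halves of the string, then shift every letter 1 place backward in the alphabet (wrapping around).
"wmigrate" → "ratewmig" → "qzsdvlhf".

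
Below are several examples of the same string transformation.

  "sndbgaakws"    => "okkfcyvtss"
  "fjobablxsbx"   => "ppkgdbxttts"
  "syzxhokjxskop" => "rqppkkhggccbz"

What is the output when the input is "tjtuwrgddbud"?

ommlljbyvvvt

In each case the input is transformed by: sort the characters into reverse alphabetical order, then shift every letter 8 places backward in the alphabet (wrapping around).
So "tjtuwrgddbud" becomes "ommlljbyvvvt".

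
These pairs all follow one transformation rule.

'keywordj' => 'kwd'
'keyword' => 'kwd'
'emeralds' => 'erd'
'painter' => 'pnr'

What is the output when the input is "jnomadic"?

jmi

The pattern: keep one character in every 3, starting at position 1 (positions 1st, 4th, 7th, ...).
For "jnomadic" the result is "jmi".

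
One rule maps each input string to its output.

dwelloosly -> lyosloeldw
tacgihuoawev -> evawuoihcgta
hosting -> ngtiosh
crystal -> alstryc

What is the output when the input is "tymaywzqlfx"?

Rule — reverse the string, then swap each adjacent pair of characters (1↔2, 3↔4, ...).
So "tymaywzqlfx" becomes "fxqlwzayymt".
(Check on "crystal": → "latsyrc" → "alstryc" ✓)

fxqlwzayymt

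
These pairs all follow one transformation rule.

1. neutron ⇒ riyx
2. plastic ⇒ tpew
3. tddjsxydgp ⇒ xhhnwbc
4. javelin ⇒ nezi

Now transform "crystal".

Rule — delete the last 3 characters, then shift every letter 4 places forward in the alphabet (wrapping around).
Working it through for "crystal": intermediate "crys", final "gvcw".

gvcw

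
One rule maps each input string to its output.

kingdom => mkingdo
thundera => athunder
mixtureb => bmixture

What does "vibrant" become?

Looking at the pairs, the operation is to move the last character to the front.
For "vibrant" the result is "tvibran".

tvibran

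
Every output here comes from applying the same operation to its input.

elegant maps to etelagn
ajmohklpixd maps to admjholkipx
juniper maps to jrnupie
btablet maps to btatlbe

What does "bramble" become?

bearbml

What's happening: move the last character to the front, then swap each adjacent pair of characters (1↔2, 3↔4, ...).
On "bramble": the first step gives "ebrambl", and the second then gives "bearbml".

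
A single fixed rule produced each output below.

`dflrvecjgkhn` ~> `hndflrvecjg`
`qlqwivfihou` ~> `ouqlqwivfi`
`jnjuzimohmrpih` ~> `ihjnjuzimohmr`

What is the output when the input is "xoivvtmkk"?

kkxoivvt

What's happening: move the last 3 characters to the front (rotate right by 3), then delete the first character.
Applying that to "xoivvtmkk" gives "kkxoivvt".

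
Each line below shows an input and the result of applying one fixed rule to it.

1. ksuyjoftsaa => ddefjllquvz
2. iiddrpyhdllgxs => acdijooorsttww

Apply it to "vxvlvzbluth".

In each case the input is transformed by: shift every letter 11 places forward in the alphabet (wrapping around), then sort the characters into alphabetical order.
"vxvlvzbluth" → "gigwgkmwfes" → "efgggikmsww".
(Check on "ksuyjoftsaa": → "vdfjuzqedll" → "ddefjllquvz" ✓)

efgggikmsww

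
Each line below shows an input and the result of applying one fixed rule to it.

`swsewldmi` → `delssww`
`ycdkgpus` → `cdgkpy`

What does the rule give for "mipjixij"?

iijmpx

What's happening: delete the last 2 characters, then sort the characters into alphabetical order.
Starting from "mipjixij": after the first operation, "mipjix"; after the second, "iijmpx".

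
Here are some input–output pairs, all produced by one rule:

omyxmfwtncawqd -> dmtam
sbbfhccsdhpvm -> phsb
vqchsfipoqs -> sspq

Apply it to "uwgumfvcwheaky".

What's happening: keep one character in every 3, starting at position 2 (positions 2nd, 5th, 8th, ...), then swap the first and last characters.
Working it through for "uwgumfvcwheaky": intermediate "wmcey", final "ymcew".
(Check on "omyxmfwtncawqd": → "mmtad" → "dmtam" ✓)

ymcew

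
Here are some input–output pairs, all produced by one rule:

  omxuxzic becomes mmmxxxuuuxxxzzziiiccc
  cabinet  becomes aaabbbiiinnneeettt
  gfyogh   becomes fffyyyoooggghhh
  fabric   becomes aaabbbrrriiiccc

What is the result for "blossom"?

In each case the input is transformed by: delete the first character, then repeat every character 3 times.
Doing the same to "blossom": "lllooossssssooommm".

lllooossssssooommm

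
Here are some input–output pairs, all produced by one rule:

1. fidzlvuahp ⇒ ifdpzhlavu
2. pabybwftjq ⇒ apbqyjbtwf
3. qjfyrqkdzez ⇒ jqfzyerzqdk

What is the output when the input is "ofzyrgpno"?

What's happening: move the first character to the end, then take characters alternately from the front and the back (1st, last, 2nd, 2nd-last, ...).
Starting from "ofzyrgpno": after the first operation, "fzyrgpnoo"; after the second, "fozoynrpg".

fozoynrpg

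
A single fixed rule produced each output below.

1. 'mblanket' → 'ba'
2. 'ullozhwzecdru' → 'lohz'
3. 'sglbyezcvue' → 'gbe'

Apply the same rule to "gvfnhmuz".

What's happening: keep every other character starting from the second (positions 2nd, 4th, 6th, ...), then delete the last 2 characters.
Working it through for "gvfnhmuz": intermediate "vnmz", final "vn".
(Check on "mblanket": → "bakt" → "ba" ✓)

vn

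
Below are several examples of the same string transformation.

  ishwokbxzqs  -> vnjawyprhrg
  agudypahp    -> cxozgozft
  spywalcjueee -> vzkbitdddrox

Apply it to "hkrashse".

Looking at the pairs, the operation is to move the first 3 characters to the end (rotate left by 3), then shift every letter 1 place backward in the alphabet (wrapping around).
Doing the same to "hkrashse": "zrgrdgjq".

zrgrdgjq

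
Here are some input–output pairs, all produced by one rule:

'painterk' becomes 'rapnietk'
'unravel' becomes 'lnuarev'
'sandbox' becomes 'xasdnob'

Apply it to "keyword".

Each output is the input with this applied: swap each adjacent pair of characters (1↔2, 3↔4, ...), then move the last character to the front.
"keyword" → "ekwyrod" → "dekwyro".
(Check on "sandbox": → "asdnobx" → "xasdnob" ✓)

dekwyro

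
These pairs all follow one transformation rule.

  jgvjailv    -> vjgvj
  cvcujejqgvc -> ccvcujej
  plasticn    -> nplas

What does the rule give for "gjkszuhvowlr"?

The rule is to move the last character to the front, then delete the last 3 characters.
"gjkszuhvowlr" → "rgjkszuhvowl" → "rgjkszuhv".

rgjkszuhv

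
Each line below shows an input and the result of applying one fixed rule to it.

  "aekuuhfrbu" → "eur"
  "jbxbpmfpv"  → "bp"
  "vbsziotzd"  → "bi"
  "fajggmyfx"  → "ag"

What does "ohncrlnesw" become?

hre

Rule — delete the last 2 characters, then keep one character in every 3, starting at position 2 (positions 2nd, 5th, 8th, ...).
Applying that to "ohncrlnesw" gives "hre".
(Check on "aekuuhfrbu": → "aekuuhfr" → "eur" ✓)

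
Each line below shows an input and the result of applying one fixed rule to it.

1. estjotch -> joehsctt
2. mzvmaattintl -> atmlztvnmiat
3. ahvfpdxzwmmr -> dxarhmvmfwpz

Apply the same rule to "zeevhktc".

vhzcetek

The pattern: take characters alternately from the front and the back (1st, last, 2nd, 2nd-last, ...), then move the last 2 characters to the front (rotate right by 2).
Working it through for "zeevhktc": intermediate "zcetekvh", final "vhzcetek".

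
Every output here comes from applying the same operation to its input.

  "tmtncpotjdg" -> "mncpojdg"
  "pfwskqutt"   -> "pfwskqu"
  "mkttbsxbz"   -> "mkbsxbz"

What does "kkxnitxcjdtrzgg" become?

kkxnixcjdrzgg

The rule is to remove every "t".
"kkxnitxcjdtrzgg" → "kkxnixcjdrzgg".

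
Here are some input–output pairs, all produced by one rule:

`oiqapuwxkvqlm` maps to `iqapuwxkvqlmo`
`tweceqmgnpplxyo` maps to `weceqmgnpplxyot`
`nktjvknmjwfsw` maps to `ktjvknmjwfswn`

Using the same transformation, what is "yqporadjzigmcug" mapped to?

qporadjzigmcugy

Looking at the pairs, the operation is to move the first character to the end.
On "yqporadjzigmcug" that produces "qporadjzigmcugy".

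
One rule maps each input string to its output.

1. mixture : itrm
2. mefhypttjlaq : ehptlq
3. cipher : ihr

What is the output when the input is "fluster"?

lsef

Rule — move the first character to the end, then keep every other character starting from the first (positions 1st, 3rd, 5th, ...).
On "fluster": the first step gives "lusterf", and the second then gives "lsef".
(Check on "mixture": → "ixturem" → "itrm" ✓)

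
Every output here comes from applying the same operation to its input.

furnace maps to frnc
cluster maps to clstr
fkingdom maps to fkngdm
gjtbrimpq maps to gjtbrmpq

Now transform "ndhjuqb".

ndhjqb

The rule is to remove every vowel.
On "ndhjuqb" that produces "ndhjqb".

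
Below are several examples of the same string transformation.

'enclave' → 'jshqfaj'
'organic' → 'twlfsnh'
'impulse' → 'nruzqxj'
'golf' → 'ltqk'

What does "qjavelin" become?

vofajqns

Each output is the input with this applied: shift every letter 5 places forward in the alphabet (wrapping around).
So "qjavelin" becomes "vofajqns".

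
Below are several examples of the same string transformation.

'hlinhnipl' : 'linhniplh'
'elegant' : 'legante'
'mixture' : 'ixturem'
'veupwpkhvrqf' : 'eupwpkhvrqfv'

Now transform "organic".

The transformation: move the first character to the end.
"organic" → "rganico".

rganico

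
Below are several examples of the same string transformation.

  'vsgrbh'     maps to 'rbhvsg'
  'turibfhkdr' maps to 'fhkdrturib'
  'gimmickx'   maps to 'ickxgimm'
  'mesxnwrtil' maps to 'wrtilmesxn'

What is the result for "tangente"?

Each output is the input with this applied: swap the front and back halves of the string.
So "tangente" becomes "entetang".

entetang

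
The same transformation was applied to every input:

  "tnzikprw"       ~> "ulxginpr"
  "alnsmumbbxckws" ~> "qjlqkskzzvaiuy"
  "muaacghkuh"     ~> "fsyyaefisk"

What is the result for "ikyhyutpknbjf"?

diwfwsrnilzhg

Looking at the pairs, the operation is to swap the first and last characters, then shift every letter 2 places backward in the alphabet (wrapping around).
Starting from "ikyhyutpknbjf": after the first operation, "fkyhyutpknbji"; after the second, "diwfwsrnilzhg".
(Check on "muaacghkuh": → "huaacghkum" → "fsyyaefisk" ✓)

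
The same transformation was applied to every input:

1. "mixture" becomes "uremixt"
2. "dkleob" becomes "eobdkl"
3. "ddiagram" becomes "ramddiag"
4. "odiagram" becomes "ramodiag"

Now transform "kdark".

arkkd

What's happening: move the last 3 characters to the front (rotate right by 3).
Applying that to "kdark" gives "arkkd".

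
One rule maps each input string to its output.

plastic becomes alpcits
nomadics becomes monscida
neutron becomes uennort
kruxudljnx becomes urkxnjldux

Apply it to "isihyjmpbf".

isifbpmjyh

What's happening: move the first 3 characters to the end (rotate left by 3), then reverse the string.
Applying both steps to "isihyjmpbf": "hyjmpbfisi", then "isifbpmjyh".
(Check on "kruxudljnx": → "xudljnxkru" → "urkxnjldux" ✓)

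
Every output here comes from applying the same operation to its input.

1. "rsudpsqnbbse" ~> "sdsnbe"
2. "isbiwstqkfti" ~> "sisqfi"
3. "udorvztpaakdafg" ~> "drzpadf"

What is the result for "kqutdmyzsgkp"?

qtmzgp

Each output is the input with this applied: keep every other character starting from the second (positions 2nd, 4th, 6th, ...).
On "kqutdmyzsgkp" that produces "qtmzgp".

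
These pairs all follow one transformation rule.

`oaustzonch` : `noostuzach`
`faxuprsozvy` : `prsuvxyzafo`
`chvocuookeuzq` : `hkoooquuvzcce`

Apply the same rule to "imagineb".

The transformation: sort the characters into alphabetical order, then move the first 3 characters to the end (rotate left by 3).
For "imagineb", step one produces "abegiimn"; step two turns that into "giimnabe".

giimnabe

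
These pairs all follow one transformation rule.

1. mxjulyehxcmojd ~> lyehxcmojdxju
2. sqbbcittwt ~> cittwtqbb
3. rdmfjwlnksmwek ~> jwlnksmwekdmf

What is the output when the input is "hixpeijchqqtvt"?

eijchqqtvtixp

Looking at the pairs, the operation is to delete the first character, then move the first 3 characters to the end (rotate left by 3).
Applying both steps to "hixpeijchqqtvt": "ixpeijchqqtvt", then "eijchqqtvtixp".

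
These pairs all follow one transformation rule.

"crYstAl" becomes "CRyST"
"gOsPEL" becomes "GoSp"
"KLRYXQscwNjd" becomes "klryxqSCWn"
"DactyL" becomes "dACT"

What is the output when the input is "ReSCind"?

What's happening: delete the last 2 characters, then flip the case of every letter.
"ReSCind" → "ReSCi" → "rEscI".

rEscI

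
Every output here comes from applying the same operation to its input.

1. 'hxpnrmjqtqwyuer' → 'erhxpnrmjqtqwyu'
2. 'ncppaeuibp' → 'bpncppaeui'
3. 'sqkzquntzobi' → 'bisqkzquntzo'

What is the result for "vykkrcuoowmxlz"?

Each output is the input with this applied: move the last 2 characters to the front (rotate right by 2).
For "vykkrcuoowmxlz" the result is "lzvykkrcuoowmx".

lzvykkrcuoowmx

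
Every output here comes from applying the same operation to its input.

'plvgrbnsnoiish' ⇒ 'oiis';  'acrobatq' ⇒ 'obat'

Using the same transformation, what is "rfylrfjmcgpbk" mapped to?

What's happening: move the last character to the front, then keep only the last 4 characters.
"rfylrfjmcgpbk" → "krfylrfjmcgpb" → "cgpb".

cgpb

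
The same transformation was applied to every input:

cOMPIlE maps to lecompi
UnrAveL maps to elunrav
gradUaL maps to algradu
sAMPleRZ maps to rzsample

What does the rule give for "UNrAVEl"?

In each case the input is transformed by: move the last 2 characters to the front (rotate right by 2), then convert every letter to lowercase.
Applying both steps to "UNrAVEl": "ElUNrAV", then "elunrav".

elunrav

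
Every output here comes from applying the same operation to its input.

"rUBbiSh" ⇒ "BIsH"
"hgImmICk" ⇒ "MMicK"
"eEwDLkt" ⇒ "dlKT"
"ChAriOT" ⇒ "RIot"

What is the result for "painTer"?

The transformation: delete the first 3 characters, then flip the case of every letter.
On "painTer": the first step gives "nTer", and the second then gives "NtER".

NtER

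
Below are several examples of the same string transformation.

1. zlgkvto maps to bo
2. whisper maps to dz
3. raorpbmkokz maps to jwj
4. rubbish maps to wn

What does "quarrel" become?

vz

In each case the input is transformed by: shift every letter 5 places backward in the alphabet (wrapping around), then keep one character in every 3, starting at position 3 (positions 3rd, 6th, 9th, ...).
On "quarrel": the first step gives "lpvmmzg", and the second then gives "vz".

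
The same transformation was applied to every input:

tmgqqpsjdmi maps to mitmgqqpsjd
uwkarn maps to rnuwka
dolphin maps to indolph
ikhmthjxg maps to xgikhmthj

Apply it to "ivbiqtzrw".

rwivbiqtz

Looking at the pairs, the operation is to move the last 2 characters to the front (rotate right by 2).
For "ivbiqtzrw" the result is "rwivbiqtz".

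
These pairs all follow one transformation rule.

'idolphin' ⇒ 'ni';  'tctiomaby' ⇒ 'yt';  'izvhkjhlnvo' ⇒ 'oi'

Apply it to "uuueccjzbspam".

mu

In each case the input is transformed by: move the first character to the end, then keep only the last 2 characters.
Working it through for "uuueccjzbspam": intermediate "uueccjzbspamu", final "mu".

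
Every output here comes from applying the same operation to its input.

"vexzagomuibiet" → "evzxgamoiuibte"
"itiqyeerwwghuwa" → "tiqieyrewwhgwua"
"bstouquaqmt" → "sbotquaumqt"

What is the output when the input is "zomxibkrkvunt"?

In each case the input is transformed by: swap each adjacent pair of characters (1↔2, 3↔4, ...).
For "zomxibkrkvunt" the result is "ozxmbirkvknut".

ozxmbirkvknut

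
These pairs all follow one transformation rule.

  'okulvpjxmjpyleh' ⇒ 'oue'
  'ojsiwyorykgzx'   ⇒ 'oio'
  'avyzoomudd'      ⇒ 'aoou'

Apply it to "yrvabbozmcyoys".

aoo

The transformation: keep only the vowels.
So "yrvabbozmcyoys" becomes "aoo".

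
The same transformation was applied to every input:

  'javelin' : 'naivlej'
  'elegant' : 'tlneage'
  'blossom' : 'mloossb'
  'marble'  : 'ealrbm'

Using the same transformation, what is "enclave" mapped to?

Looking at the pairs, the operation is to take characters alternately from the front and the back (1st, last, 2nd, 2nd-last, ...), then move the first character to the end.
"enclave" → "eenvcal" → "envcale".

envcale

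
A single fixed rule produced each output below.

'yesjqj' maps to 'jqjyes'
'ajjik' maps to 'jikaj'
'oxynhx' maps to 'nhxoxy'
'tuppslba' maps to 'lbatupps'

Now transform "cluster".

terclus

The pattern: move the last 3 characters to the front (rotate right by 3).
Applying that to "cluster" gives "terclus".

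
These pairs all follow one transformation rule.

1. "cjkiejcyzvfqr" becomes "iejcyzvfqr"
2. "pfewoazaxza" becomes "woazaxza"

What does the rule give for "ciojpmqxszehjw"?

jpmqxszehjw

Looking at the pairs, the operation is to delete the first 3 characters.
For "ciojpmqxszehjw" the result is "jpmqxszehjw".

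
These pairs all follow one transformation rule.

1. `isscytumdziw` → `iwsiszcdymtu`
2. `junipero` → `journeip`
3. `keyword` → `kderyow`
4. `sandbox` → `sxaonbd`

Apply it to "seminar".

In each case the input is transformed by: take characters alternately from the front and the back (1st, last, 2nd, 2nd-last, ...).
So "seminar" becomes "sreamni".

sreamni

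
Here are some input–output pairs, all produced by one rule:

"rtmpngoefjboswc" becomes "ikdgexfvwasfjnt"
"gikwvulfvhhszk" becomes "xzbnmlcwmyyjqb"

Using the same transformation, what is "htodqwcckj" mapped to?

Each output is the input with this applied: shift every letter 9 places backward in the alphabet (wrapping around).
For "htodqwcckj" the result is "ykfuhnttba".

ykfuhnttba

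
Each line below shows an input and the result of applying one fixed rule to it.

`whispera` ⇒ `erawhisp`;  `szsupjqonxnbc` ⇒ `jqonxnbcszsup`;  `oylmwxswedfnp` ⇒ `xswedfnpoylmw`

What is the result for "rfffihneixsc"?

hneixscrfffi

Looking at the pairs, the operation is to move the first 3 characters to the end (rotate left by 3), then move the first 2 characters to the end (rotate left by 2).
Applying both steps to "rfffihneixsc": "fihneixscrff", then "hneixscrfffi".
(Check on "szsupjqonxnbc": → "upjqonxnbcszs" → "jqonxnbcszsup" ✓)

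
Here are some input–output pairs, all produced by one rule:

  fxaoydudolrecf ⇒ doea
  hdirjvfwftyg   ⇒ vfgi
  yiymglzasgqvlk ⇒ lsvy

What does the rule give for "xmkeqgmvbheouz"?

The pattern: keep one character in every 3, starting at position 3 (positions 3rd, 6th, 9th, ...), then move the first character to the end.
"xmkeqgmvbheouz" → "kgbo" → "gbok".

gbok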